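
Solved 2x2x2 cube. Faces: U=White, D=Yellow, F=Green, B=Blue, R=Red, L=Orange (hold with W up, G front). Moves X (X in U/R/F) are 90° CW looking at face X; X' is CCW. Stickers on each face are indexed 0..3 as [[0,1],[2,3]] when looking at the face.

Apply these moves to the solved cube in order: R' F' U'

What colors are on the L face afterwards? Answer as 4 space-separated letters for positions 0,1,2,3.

Answer: Y B O W

Derivation:
After move 1 (R'): R=RRRR U=WBWB F=GWGW D=YGYG B=YBYB
After move 2 (F'): F=WWGG U=WBRR R=GRYR D=OOYG L=OBOW
After move 3 (U'): U=BRWR F=OBGG R=WWYR B=GRYB L=YBOW
Query: L face = YBOW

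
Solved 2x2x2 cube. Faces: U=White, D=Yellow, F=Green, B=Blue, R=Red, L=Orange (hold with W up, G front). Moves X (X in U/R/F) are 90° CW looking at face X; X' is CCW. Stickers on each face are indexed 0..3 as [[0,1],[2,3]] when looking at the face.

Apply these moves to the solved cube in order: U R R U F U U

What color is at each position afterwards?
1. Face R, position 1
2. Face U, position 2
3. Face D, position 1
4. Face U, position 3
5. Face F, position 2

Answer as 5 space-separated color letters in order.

After move 1 (U): U=WWWW F=RRGG R=BBRR B=OOBB L=GGOO
After move 2 (R): R=RBRB U=WRWG F=RYGY D=YBYO B=WOWB
After move 3 (R): R=RRBB U=WYWY F=RBGO D=YWYW B=GORB
After move 4 (U): U=WWYY F=RRGO R=GOBB B=GGRB L=RBOO
After move 5 (F): F=GROR U=WWOB R=YOYB D=BGYW L=RYOW
After move 6 (U): U=OWBW F=YOOR R=GGYB B=RYRB L=GROW
After move 7 (U): U=BOWW F=GGOR R=RYYB B=GRRB L=YOOW
Query 1: R[1] = Y
Query 2: U[2] = W
Query 3: D[1] = G
Query 4: U[3] = W
Query 5: F[2] = O

Answer: Y W G W O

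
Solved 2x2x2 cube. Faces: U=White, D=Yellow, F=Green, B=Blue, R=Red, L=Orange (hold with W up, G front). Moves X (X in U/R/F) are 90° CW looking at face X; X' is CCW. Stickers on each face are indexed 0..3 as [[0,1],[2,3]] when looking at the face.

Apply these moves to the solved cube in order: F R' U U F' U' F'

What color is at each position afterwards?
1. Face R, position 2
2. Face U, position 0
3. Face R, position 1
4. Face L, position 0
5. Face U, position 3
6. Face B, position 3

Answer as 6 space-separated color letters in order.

After move 1 (F): F=GGGG U=WWOO R=WRWR D=RRYY L=OYOY
After move 2 (R'): R=RRWW U=WBOB F=GWGO D=RGYG B=YBRB
After move 3 (U): U=OWBB F=RRGO R=YBWW B=OYRB L=GWOY
After move 4 (U): U=BOBW F=YBGO R=OYWW B=GWRB L=RROY
After move 5 (F'): F=BOYG U=BOOW R=GYRW D=RYYG L=RWOB
After move 6 (U'): U=OWBO F=RWYG R=BORW B=GYRB L=GWOB
After move 7 (F'): F=WGRY U=OWBR R=YORW D=WBYG L=GOOB
Query 1: R[2] = R
Query 2: U[0] = O
Query 3: R[1] = O
Query 4: L[0] = G
Query 5: U[3] = R
Query 6: B[3] = B

Answer: R O O G R B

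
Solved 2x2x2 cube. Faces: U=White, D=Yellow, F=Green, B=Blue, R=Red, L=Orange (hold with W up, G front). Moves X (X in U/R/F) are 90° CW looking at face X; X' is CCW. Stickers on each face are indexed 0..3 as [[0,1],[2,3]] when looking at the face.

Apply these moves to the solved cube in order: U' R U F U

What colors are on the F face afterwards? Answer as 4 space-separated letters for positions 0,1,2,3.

After move 1 (U'): U=WWWW F=OOGG R=GGRR B=RRBB L=BBOO
After move 2 (R): R=RGRG U=WOWG F=OYGY D=YBYR B=WRWB
After move 3 (U): U=WWGO F=RGGY R=WRRG B=BBWB L=OYOO
After move 4 (F): F=GRYG U=WWOY R=GROG D=RWYR L=OYOB
After move 5 (U): U=OWYW F=GRYG R=BBOG B=OYWB L=GROB
Query: F face = GRYG

Answer: G R Y G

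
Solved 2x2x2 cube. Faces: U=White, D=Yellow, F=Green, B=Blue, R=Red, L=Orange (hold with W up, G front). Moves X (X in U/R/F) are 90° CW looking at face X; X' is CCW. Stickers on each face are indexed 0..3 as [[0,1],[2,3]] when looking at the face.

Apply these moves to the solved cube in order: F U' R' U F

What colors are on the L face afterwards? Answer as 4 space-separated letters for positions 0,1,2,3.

Answer: O R O Y

Derivation:
After move 1 (F): F=GGGG U=WWOO R=WRWR D=RRYY L=OYOY
After move 2 (U'): U=WOWO F=OYGG R=GGWR B=WRBB L=BBOY
After move 3 (R'): R=GRGW U=WBWW F=OOGO D=RYYG B=YRRB
After move 4 (U): U=WWWB F=GRGO R=YRGW B=BBRB L=OOOY
After move 5 (F): F=GGOR U=WWYO R=WRBW D=GYYG L=OROY
Query: L face = OROY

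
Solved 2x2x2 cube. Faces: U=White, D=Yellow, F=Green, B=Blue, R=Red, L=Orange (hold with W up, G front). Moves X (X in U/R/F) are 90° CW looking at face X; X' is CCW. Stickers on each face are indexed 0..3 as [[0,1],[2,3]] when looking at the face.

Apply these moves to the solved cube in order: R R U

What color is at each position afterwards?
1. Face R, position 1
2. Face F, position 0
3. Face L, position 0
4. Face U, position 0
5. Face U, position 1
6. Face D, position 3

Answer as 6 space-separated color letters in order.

After move 1 (R): R=RRRR U=WGWG F=GYGY D=YBYB B=WBWB
After move 2 (R): R=RRRR U=WYWY F=GBGB D=YWYW B=GBGB
After move 3 (U): U=WWYY F=RRGB R=GBRR B=OOGB L=GBOO
Query 1: R[1] = B
Query 2: F[0] = R
Query 3: L[0] = G
Query 4: U[0] = W
Query 5: U[1] = W
Query 6: D[3] = W

Answer: B R G W W W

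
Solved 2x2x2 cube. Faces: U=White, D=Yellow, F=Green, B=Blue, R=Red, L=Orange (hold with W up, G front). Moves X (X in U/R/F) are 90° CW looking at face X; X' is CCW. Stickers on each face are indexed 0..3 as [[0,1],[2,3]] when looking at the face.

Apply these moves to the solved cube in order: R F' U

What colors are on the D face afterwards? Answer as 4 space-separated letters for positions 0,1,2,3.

Answer: O O Y B

Derivation:
After move 1 (R): R=RRRR U=WGWG F=GYGY D=YBYB B=WBWB
After move 2 (F'): F=YYGG U=WGRR R=BRYR D=OOYB L=OGOW
After move 3 (U): U=RWRG F=BRGG R=WBYR B=OGWB L=YYOW
Query: D face = OOYB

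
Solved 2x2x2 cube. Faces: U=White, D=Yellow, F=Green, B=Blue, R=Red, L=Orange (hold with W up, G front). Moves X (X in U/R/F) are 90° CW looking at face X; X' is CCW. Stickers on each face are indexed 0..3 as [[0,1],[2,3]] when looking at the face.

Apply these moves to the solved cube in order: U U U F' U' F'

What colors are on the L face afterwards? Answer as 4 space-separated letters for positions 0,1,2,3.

After move 1 (U): U=WWWW F=RRGG R=BBRR B=OOBB L=GGOO
After move 2 (U): U=WWWW F=BBGG R=OORR B=GGBB L=RROO
After move 3 (U): U=WWWW F=OOGG R=GGRR B=RRBB L=BBOO
After move 4 (F'): F=OGOG U=WWGR R=YGYR D=BOYY L=BWOW
After move 5 (U'): U=WRWG F=BWOG R=OGYR B=YGBB L=RROW
After move 6 (F'): F=WGBO U=WROY R=OGBR D=RWYY L=RGOW
Query: L face = RGOW

Answer: R G O W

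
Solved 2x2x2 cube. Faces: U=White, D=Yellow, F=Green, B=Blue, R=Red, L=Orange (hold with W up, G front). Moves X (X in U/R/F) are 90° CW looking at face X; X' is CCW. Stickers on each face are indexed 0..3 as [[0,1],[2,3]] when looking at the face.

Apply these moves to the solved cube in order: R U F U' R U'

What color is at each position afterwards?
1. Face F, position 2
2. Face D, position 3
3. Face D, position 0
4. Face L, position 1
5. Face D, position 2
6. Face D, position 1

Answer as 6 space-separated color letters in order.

After move 1 (R): R=RRRR U=WGWG F=GYGY D=YBYB B=WBWB
After move 2 (U): U=WWGG F=RRGY R=WBRR B=OOWB L=GYOO
After move 3 (F): F=GRYR U=WWOY R=GBGR D=RWYB L=GYOB
After move 4 (U'): U=WYWO F=GYYR R=GRGR B=GBWB L=OOOB
After move 5 (R): R=GGRR U=WYWR F=GWYB D=RWYG B=OBYB
After move 6 (U'): U=YRWW F=OOYB R=GWRR B=GGYB L=OBOB
Query 1: F[2] = Y
Query 2: D[3] = G
Query 3: D[0] = R
Query 4: L[1] = B
Query 5: D[2] = Y
Query 6: D[1] = W

Answer: Y G R B Y W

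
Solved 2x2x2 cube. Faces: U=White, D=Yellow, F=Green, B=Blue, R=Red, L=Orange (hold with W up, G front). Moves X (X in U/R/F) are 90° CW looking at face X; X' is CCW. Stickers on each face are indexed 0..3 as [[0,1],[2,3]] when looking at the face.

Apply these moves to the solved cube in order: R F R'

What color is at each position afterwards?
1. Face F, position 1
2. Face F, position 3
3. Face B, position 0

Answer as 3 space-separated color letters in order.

Answer: G O B

Derivation:
After move 1 (R): R=RRRR U=WGWG F=GYGY D=YBYB B=WBWB
After move 2 (F): F=GGYY U=WGOO R=WRGR D=RRYB L=OYOB
After move 3 (R'): R=RRWG U=WWOW F=GGYO D=RGYY B=BBRB
Query 1: F[1] = G
Query 2: F[3] = O
Query 3: B[0] = B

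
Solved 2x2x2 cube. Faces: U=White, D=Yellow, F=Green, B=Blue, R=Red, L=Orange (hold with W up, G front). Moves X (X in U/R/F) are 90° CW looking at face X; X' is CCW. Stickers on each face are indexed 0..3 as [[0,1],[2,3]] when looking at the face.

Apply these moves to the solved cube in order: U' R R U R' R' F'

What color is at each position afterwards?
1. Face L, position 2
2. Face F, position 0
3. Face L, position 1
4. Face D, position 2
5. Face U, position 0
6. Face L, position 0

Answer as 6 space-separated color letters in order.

Answer: O O W Y W O

Derivation:
After move 1 (U'): U=WWWW F=OOGG R=GGRR B=RRBB L=BBOO
After move 2 (R): R=RGRG U=WOWG F=OYGY D=YBYR B=WRWB
After move 3 (R): R=RRGG U=WYWY F=OBGR D=YWYW B=GROB
After move 4 (U): U=WWYY F=RRGR R=GRGG B=BBOB L=OBOO
After move 5 (R'): R=RGGG U=WOYB F=RWGY D=YRYR B=WBWB
After move 6 (R'): R=GGRG U=WWYW F=ROGB D=YWYY B=RBRB
After move 7 (F'): F=OBRG U=WWGR R=WGYG D=BOYY L=OWOY
Query 1: L[2] = O
Query 2: F[0] = O
Query 3: L[1] = W
Query 4: D[2] = Y
Query 5: U[0] = W
Query 6: L[0] = O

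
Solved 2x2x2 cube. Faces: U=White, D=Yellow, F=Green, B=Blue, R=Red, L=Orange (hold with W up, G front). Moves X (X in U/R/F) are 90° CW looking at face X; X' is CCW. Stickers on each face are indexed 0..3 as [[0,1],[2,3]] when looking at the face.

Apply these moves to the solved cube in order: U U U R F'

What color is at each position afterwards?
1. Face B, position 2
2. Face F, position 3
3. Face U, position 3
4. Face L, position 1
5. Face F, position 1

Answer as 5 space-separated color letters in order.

Answer: W G R G Y

Derivation:
After move 1 (U): U=WWWW F=RRGG R=BBRR B=OOBB L=GGOO
After move 2 (U): U=WWWW F=BBGG R=OORR B=GGBB L=RROO
After move 3 (U): U=WWWW F=OOGG R=GGRR B=RRBB L=BBOO
After move 4 (R): R=RGRG U=WOWG F=OYGY D=YBYR B=WRWB
After move 5 (F'): F=YYOG U=WORR R=BGYG D=BOYR L=BGOW
Query 1: B[2] = W
Query 2: F[3] = G
Query 3: U[3] = R
Query 4: L[1] = G
Query 5: F[1] = Y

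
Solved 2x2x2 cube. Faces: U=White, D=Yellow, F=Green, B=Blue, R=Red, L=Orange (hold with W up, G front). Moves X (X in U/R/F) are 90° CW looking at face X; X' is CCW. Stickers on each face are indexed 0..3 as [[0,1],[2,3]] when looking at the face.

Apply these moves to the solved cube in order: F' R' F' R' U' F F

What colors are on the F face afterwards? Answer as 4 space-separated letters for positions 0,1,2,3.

Answer: Y G B O

Derivation:
After move 1 (F'): F=GGGG U=WWRR R=YRYR D=OOYY L=OWOW
After move 2 (R'): R=RRYY U=WBRB F=GWGR D=OGYG B=YBOB
After move 3 (F'): F=WRGG U=WBRY R=GROY D=WWYG L=OBOR
After move 4 (R'): R=RYGO U=WORY F=WBGY D=WRYG B=GBWB
After move 5 (U'): U=OYWR F=OBGY R=WBGO B=RYWB L=GBOR
After move 6 (F): F=GOYB U=OYRB R=WBRO D=GWYG L=GWOR
After move 7 (F): F=YGBO U=OYRW R=RBBO D=RWYG L=GGOW
Query: F face = YGBO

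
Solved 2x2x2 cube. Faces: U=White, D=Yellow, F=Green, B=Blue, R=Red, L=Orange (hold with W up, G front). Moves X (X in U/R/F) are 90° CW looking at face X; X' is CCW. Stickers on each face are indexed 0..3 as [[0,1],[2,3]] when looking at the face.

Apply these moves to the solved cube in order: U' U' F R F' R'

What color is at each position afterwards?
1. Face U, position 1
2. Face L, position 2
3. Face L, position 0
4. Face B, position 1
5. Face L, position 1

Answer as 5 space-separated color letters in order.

Answer: W O R G B

Derivation:
After move 1 (U'): U=WWWW F=OOGG R=GGRR B=RRBB L=BBOO
After move 2 (U'): U=WWWW F=BBGG R=OORR B=GGBB L=RROO
After move 3 (F): F=GBGB U=WWOR R=WOWR D=ROYY L=RYOY
After move 4 (R): R=WWRO U=WBOB F=GOGY D=RBYG B=RGWB
After move 5 (F'): F=OYGG U=WBWR R=BWRO D=YYYG L=RBOO
After move 6 (R'): R=WOBR U=WWWR F=OBGR D=YYYG B=GGYB
Query 1: U[1] = W
Query 2: L[2] = O
Query 3: L[0] = R
Query 4: B[1] = G
Query 5: L[1] = B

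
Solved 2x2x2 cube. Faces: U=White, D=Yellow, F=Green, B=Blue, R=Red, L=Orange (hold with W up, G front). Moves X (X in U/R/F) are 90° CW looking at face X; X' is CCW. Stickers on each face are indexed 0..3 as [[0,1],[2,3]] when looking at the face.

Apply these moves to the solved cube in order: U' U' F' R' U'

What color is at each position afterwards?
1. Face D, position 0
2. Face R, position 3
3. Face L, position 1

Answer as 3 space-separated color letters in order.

After move 1 (U'): U=WWWW F=OOGG R=GGRR B=RRBB L=BBOO
After move 2 (U'): U=WWWW F=BBGG R=OORR B=GGBB L=RROO
After move 3 (F'): F=BGBG U=WWOR R=YOYR D=ROYY L=RWOW
After move 4 (R'): R=ORYY U=WBOG F=BWBR D=RGYG B=YGOB
After move 5 (U'): U=BGWO F=RWBR R=BWYY B=OROB L=YGOW
Query 1: D[0] = R
Query 2: R[3] = Y
Query 3: L[1] = G

Answer: R Y G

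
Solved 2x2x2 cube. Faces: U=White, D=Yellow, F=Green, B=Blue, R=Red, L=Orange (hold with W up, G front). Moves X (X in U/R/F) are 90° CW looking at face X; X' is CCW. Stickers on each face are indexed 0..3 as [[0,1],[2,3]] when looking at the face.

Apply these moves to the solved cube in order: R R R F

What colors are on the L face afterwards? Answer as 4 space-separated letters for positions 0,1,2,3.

After move 1 (R): R=RRRR U=WGWG F=GYGY D=YBYB B=WBWB
After move 2 (R): R=RRRR U=WYWY F=GBGB D=YWYW B=GBGB
After move 3 (R): R=RRRR U=WBWB F=GWGW D=YGYG B=YBYB
After move 4 (F): F=GGWW U=WBOO R=WRBR D=RRYG L=OYOG
Query: L face = OYOG

Answer: O Y O G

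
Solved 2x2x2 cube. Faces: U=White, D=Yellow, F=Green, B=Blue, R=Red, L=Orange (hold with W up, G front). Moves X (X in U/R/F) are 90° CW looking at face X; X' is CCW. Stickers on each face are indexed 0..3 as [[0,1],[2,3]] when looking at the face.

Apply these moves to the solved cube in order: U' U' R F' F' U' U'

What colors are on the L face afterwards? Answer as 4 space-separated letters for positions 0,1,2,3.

Answer: O O O R

Derivation:
After move 1 (U'): U=WWWW F=OOGG R=GGRR B=RRBB L=BBOO
After move 2 (U'): U=WWWW F=BBGG R=OORR B=GGBB L=RROO
After move 3 (R): R=RORO U=WBWG F=BYGY D=YBYG B=WGWB
After move 4 (F'): F=YYBG U=WBRR R=BOYO D=ROYG L=RGOW
After move 5 (F'): F=YGYB U=WBBY R=OORO D=GWYG L=RROR
After move 6 (U'): U=BYWB F=RRYB R=YGRO B=OOWB L=WGOR
After move 7 (U'): U=YBBW F=WGYB R=RRRO B=YGWB L=OOOR
Query: L face = OOOR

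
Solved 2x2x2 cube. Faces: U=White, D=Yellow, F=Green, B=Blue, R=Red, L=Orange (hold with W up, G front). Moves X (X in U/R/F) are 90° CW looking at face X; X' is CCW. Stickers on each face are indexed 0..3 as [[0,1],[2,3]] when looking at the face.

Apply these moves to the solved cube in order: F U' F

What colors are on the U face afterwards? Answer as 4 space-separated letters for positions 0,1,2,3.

After move 1 (F): F=GGGG U=WWOO R=WRWR D=RRYY L=OYOY
After move 2 (U'): U=WOWO F=OYGG R=GGWR B=WRBB L=BBOY
After move 3 (F): F=GOGY U=WOYB R=WGOR D=WGYY L=BROR
Query: U face = WOYB

Answer: W O Y B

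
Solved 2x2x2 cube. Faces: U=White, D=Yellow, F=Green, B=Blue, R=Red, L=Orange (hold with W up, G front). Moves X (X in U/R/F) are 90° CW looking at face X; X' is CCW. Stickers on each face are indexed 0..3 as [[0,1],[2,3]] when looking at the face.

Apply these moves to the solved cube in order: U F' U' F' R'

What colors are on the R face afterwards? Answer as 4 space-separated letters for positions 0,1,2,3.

After move 1 (U): U=WWWW F=RRGG R=BBRR B=OOBB L=GGOO
After move 2 (F'): F=RGRG U=WWBR R=YBYR D=GOYY L=GWOW
After move 3 (U'): U=WRWB F=GWRG R=RGYR B=YBBB L=OOOW
After move 4 (F'): F=WGGR U=WRRY R=OGGR D=OWYY L=OBOW
After move 5 (R'): R=GROG U=WBRY F=WRGY D=OGYR B=YBWB
Query: R face = GROG

Answer: G R O G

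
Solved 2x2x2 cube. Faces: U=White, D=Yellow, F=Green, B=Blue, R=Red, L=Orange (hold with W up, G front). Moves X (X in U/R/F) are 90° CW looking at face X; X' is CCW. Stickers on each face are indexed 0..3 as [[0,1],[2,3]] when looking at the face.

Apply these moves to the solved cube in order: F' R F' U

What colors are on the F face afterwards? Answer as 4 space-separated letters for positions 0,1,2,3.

After move 1 (F'): F=GGGG U=WWRR R=YRYR D=OOYY L=OWOW
After move 2 (R): R=YYRR U=WGRG F=GOGY D=OBYB B=RBWB
After move 3 (F'): F=OYGG U=WGYR R=BYOR D=WWYB L=OGOR
After move 4 (U): U=YWRG F=BYGG R=RBOR B=OGWB L=OYOR
Query: F face = BYGG

Answer: B Y G G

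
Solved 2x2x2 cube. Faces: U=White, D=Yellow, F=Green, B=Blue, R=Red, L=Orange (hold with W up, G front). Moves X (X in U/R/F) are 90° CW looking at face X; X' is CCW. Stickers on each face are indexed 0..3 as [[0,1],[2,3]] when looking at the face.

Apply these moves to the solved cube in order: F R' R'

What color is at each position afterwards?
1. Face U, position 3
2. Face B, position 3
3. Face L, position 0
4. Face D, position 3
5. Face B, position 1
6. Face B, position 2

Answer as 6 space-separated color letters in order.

Answer: Y B O O B G

Derivation:
After move 1 (F): F=GGGG U=WWOO R=WRWR D=RRYY L=OYOY
After move 2 (R'): R=RRWW U=WBOB F=GWGO D=RGYG B=YBRB
After move 3 (R'): R=RWRW U=WROY F=GBGB D=RWYO B=GBGB
Query 1: U[3] = Y
Query 2: B[3] = B
Query 3: L[0] = O
Query 4: D[3] = O
Query 5: B[1] = B
Query 6: B[2] = G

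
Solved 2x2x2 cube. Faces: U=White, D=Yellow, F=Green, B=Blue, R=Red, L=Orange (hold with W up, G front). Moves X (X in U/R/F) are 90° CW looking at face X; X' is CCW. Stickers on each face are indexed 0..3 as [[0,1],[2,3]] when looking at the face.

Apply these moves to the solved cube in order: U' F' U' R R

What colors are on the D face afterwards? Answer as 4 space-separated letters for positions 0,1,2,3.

Answer: B R Y G

Derivation:
After move 1 (U'): U=WWWW F=OOGG R=GGRR B=RRBB L=BBOO
After move 2 (F'): F=OGOG U=WWGR R=YGYR D=BOYY L=BWOW
After move 3 (U'): U=WRWG F=BWOG R=OGYR B=YGBB L=RROW
After move 4 (R): R=YORG U=WWWG F=BOOY D=BBYY B=GGRB
After move 5 (R): R=RYGO U=WOWY F=BBOY D=BRYG B=GGWB
Query: D face = BRYG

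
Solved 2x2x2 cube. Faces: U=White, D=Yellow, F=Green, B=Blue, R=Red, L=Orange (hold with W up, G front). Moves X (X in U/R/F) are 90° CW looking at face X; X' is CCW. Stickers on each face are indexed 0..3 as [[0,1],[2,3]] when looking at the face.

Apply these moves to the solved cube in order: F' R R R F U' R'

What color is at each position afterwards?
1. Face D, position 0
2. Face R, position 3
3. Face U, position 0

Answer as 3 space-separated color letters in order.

Answer: Y B B

Derivation:
After move 1 (F'): F=GGGG U=WWRR R=YRYR D=OOYY L=OWOW
After move 2 (R): R=YYRR U=WGRG F=GOGY D=OBYB B=RBWB
After move 3 (R): R=RYRY U=WORY F=GBGB D=OWYR B=GBGB
After move 4 (R): R=RRYY U=WBRB F=GWGR D=OGYG B=YBOB
After move 5 (F): F=GGRW U=WBWW R=RRBY D=YRYG L=OOOG
After move 6 (U'): U=BWWW F=OORW R=GGBY B=RROB L=YBOG
After move 7 (R'): R=GYGB U=BOWR F=OWRW D=YOYW B=GRRB
Query 1: D[0] = Y
Query 2: R[3] = B
Query 3: U[0] = B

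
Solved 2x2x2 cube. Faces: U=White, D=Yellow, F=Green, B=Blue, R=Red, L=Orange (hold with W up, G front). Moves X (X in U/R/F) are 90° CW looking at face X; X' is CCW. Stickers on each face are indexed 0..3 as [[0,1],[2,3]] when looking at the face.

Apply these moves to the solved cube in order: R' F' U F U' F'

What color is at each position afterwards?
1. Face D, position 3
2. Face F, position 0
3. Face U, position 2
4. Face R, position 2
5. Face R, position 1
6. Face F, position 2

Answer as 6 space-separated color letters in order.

Answer: G O G Y G W

Derivation:
After move 1 (R'): R=RRRR U=WBWB F=GWGW D=YGYG B=YBYB
After move 2 (F'): F=WWGG U=WBRR R=GRYR D=OOYG L=OBOW
After move 3 (U): U=RWRB F=GRGG R=YBYR B=OBYB L=WWOW
After move 4 (F): F=GGGR U=RWWW R=RBBR D=YYYG L=WOOO
After move 5 (U'): U=WWRW F=WOGR R=GGBR B=RBYB L=OBOO
After move 6 (F'): F=ORWG U=WWGB R=YGYR D=BOYG L=OWOR
Query 1: D[3] = G
Query 2: F[0] = O
Query 3: U[2] = G
Query 4: R[2] = Y
Query 5: R[1] = G
Query 6: F[2] = W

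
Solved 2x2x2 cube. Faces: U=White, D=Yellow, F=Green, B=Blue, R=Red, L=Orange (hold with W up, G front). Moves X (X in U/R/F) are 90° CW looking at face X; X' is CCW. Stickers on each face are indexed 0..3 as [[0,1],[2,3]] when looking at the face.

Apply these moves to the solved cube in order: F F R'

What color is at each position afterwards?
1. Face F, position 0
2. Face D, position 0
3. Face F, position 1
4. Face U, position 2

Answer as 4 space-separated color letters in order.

After move 1 (F): F=GGGG U=WWOO R=WRWR D=RRYY L=OYOY
After move 2 (F): F=GGGG U=WWYY R=OROR D=WWYY L=OROR
After move 3 (R'): R=RROO U=WBYB F=GWGY D=WGYG B=YBWB
Query 1: F[0] = G
Query 2: D[0] = W
Query 3: F[1] = W
Query 4: U[2] = Y

Answer: G W W Y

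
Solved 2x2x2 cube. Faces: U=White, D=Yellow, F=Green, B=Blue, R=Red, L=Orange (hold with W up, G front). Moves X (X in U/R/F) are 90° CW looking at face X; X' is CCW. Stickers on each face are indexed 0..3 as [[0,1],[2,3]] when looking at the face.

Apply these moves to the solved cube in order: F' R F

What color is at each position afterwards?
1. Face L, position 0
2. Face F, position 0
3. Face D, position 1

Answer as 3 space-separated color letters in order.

Answer: O G Y

Derivation:
After move 1 (F'): F=GGGG U=WWRR R=YRYR D=OOYY L=OWOW
After move 2 (R): R=YYRR U=WGRG F=GOGY D=OBYB B=RBWB
After move 3 (F): F=GGYO U=WGWW R=RYGR D=RYYB L=OOOB
Query 1: L[0] = O
Query 2: F[0] = G
Query 3: D[1] = Y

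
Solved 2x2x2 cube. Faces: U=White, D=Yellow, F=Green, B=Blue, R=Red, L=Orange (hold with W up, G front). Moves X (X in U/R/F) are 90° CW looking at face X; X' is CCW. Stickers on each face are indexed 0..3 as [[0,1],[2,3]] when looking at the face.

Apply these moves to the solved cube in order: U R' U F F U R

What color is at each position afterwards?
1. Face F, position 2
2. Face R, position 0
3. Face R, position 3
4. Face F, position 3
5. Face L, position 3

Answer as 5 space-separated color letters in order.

After move 1 (U): U=WWWW F=RRGG R=BBRR B=OOBB L=GGOO
After move 2 (R'): R=BRBR U=WBWO F=RWGW D=YRYG B=YOYB
After move 3 (U): U=WWOB F=BRGW R=YOBR B=GGYB L=RWOO
After move 4 (F): F=GBWR U=WWOW R=OOBR D=BYYG L=RYOR
After move 5 (F): F=WGRB U=WWRY R=OOWR D=BOYG L=RBOY
After move 6 (U): U=RWYW F=OORB R=GGWR B=RBYB L=WGOY
After move 7 (R): R=WGRG U=ROYB F=OORG D=BYYR B=WBWB
Query 1: F[2] = R
Query 2: R[0] = W
Query 3: R[3] = G
Query 4: F[3] = G
Query 5: L[3] = Y

Answer: R W G G Y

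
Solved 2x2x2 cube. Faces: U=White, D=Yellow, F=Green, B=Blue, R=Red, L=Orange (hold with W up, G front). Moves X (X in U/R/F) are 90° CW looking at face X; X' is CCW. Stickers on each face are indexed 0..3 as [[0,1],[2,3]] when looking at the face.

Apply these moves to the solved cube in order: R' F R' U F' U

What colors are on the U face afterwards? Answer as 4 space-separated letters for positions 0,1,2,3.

After move 1 (R'): R=RRRR U=WBWB F=GWGW D=YGYG B=YBYB
After move 2 (F): F=GGWW U=WBOO R=WRBR D=RRYG L=OYOG
After move 3 (R'): R=RRWB U=WYOY F=GBWO D=RGYW B=GBRB
After move 4 (U): U=OWYY F=RRWO R=GBWB B=OYRB L=GBOG
After move 5 (F'): F=RORW U=OWGW R=GBRB D=BGYW L=GYOY
After move 6 (U): U=GOWW F=GBRW R=OYRB B=GYRB L=ROOY
Query: U face = GOWW

Answer: G O W W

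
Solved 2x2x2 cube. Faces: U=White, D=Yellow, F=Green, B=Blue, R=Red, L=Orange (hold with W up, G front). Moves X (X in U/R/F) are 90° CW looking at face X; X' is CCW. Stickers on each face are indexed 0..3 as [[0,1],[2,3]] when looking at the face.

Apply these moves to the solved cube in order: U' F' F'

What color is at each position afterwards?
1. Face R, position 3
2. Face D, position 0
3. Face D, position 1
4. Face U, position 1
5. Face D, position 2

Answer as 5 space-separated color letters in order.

After move 1 (U'): U=WWWW F=OOGG R=GGRR B=RRBB L=BBOO
After move 2 (F'): F=OGOG U=WWGR R=YGYR D=BOYY L=BWOW
After move 3 (F'): F=GGOO U=WWYY R=OGBR D=WWYY L=BROG
Query 1: R[3] = R
Query 2: D[0] = W
Query 3: D[1] = W
Query 4: U[1] = W
Query 5: D[2] = Y

Answer: R W W W Y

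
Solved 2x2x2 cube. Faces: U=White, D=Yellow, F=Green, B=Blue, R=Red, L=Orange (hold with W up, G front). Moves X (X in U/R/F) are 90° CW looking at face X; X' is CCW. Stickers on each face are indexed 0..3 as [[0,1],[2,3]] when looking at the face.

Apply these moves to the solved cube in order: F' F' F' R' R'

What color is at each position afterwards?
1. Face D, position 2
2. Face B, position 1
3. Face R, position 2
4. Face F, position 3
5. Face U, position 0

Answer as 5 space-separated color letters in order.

Answer: Y B R B W

Derivation:
After move 1 (F'): F=GGGG U=WWRR R=YRYR D=OOYY L=OWOW
After move 2 (F'): F=GGGG U=WWYY R=OROR D=WWYY L=OROR
After move 3 (F'): F=GGGG U=WWOO R=WRWR D=RRYY L=OYOY
After move 4 (R'): R=RRWW U=WBOB F=GWGO D=RGYG B=YBRB
After move 5 (R'): R=RWRW U=WROY F=GBGB D=RWYO B=GBGB
Query 1: D[2] = Y
Query 2: B[1] = B
Query 3: R[2] = R
Query 4: F[3] = B
Query 5: U[0] = W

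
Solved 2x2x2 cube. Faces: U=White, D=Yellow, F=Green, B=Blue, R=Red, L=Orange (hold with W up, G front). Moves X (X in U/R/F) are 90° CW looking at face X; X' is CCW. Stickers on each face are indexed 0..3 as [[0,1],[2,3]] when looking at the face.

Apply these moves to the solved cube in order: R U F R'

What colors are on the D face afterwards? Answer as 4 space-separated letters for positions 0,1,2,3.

After move 1 (R): R=RRRR U=WGWG F=GYGY D=YBYB B=WBWB
After move 2 (U): U=WWGG F=RRGY R=WBRR B=OOWB L=GYOO
After move 3 (F): F=GRYR U=WWOY R=GBGR D=RWYB L=GYOB
After move 4 (R'): R=BRGG U=WWOO F=GWYY D=RRYR B=BOWB
Query: D face = RRYR

Answer: R R Y R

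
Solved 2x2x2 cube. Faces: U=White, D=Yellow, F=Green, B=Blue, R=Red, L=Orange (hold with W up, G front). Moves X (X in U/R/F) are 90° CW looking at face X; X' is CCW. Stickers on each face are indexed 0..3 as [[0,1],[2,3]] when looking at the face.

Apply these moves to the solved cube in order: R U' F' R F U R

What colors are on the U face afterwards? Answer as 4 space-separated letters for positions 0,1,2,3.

After move 1 (R): R=RRRR U=WGWG F=GYGY D=YBYB B=WBWB
After move 2 (U'): U=GGWW F=OOGY R=GYRR B=RRWB L=WBOO
After move 3 (F'): F=OYOG U=GGGR R=BYYR D=BOYB L=WWOW
After move 4 (R): R=YBRY U=GYGG F=OOOB D=BWYR B=RRGB
After move 5 (F): F=OOBO U=GYWW R=GBGY D=RYYR L=WBOW
After move 6 (U): U=WGWY F=GBBO R=RRGY B=WBGB L=OOOW
After move 7 (R): R=GRYR U=WBWO F=GYBR D=RGYW B=YBGB
Query: U face = WBWO

Answer: W B W O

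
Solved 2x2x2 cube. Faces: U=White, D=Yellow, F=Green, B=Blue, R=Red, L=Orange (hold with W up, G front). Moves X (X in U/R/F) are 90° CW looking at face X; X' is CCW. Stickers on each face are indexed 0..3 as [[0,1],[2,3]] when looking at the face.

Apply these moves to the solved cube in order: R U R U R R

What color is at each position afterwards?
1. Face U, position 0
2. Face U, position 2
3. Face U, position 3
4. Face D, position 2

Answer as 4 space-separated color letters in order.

Answer: G Y O Y

Derivation:
After move 1 (R): R=RRRR U=WGWG F=GYGY D=YBYB B=WBWB
After move 2 (U): U=WWGG F=RRGY R=WBRR B=OOWB L=GYOO
After move 3 (R): R=RWRB U=WRGY F=RBGB D=YWYO B=GOWB
After move 4 (U): U=GWYR F=RWGB R=GORB B=GYWB L=RBOO
After move 5 (R): R=RGBO U=GWYB F=RWGO D=YWYG B=RYWB
After move 6 (R): R=BROG U=GWYO F=RWGG D=YWYR B=BYWB
Query 1: U[0] = G
Query 2: U[2] = Y
Query 3: U[3] = O
Query 4: D[2] = Y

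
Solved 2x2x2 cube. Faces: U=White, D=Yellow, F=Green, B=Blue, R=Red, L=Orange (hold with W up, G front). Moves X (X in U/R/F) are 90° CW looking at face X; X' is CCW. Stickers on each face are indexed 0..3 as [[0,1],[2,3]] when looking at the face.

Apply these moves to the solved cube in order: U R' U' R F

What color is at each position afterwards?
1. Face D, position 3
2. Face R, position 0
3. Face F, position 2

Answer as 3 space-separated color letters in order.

Answer: B W G

Derivation:
After move 1 (U): U=WWWW F=RRGG R=BBRR B=OOBB L=GGOO
After move 2 (R'): R=BRBR U=WBWO F=RWGW D=YRYG B=YOYB
After move 3 (U'): U=BOWW F=GGGW R=RWBR B=BRYB L=YOOO
After move 4 (R): R=BRRW U=BGWW F=GRGG D=YYYB B=WROB
After move 5 (F): F=GGGR U=BGOO R=WRWW D=RBYB L=YYOY
Query 1: D[3] = B
Query 2: R[0] = W
Query 3: F[2] = G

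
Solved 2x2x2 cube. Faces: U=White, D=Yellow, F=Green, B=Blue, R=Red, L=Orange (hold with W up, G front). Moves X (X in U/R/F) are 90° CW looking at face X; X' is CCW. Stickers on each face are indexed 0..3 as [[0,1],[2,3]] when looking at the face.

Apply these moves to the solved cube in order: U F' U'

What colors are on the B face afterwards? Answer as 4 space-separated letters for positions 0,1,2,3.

After move 1 (U): U=WWWW F=RRGG R=BBRR B=OOBB L=GGOO
After move 2 (F'): F=RGRG U=WWBR R=YBYR D=GOYY L=GWOW
After move 3 (U'): U=WRWB F=GWRG R=RGYR B=YBBB L=OOOW
Query: B face = YBBB

Answer: Y B B B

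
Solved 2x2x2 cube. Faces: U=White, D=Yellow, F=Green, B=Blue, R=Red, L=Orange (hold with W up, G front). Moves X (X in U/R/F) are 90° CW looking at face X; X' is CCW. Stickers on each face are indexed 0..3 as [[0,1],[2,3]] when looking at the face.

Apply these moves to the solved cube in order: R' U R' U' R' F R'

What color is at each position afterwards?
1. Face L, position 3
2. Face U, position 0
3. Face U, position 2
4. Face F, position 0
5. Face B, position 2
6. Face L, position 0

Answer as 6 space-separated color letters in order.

Answer: W Y O G W G

Derivation:
After move 1 (R'): R=RRRR U=WBWB F=GWGW D=YGYG B=YBYB
After move 2 (U): U=WWBB F=RRGW R=YBRR B=OOYB L=GWOO
After move 3 (R'): R=BRYR U=WYBO F=RWGB D=YRYW B=GOGB
After move 4 (U'): U=YOWB F=GWGB R=RWYR B=BRGB L=GOOO
After move 5 (R'): R=WRRY U=YGWB F=GOGB D=YWYB B=WRRB
After move 6 (F): F=GGBO U=YGOO R=WRBY D=RWYB L=GYOW
After move 7 (R'): R=RYWB U=YROW F=GGBO D=RGYO B=BRWB
Query 1: L[3] = W
Query 2: U[0] = Y
Query 3: U[2] = O
Query 4: F[0] = G
Query 5: B[2] = W
Query 6: L[0] = G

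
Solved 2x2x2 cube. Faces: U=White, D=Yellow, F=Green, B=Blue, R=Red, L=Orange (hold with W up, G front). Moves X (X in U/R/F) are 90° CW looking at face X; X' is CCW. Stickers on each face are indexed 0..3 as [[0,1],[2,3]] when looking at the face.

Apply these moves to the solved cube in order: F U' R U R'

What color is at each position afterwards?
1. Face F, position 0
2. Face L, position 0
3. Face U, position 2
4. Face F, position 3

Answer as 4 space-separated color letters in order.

Answer: W O G Y

Derivation:
After move 1 (F): F=GGGG U=WWOO R=WRWR D=RRYY L=OYOY
After move 2 (U'): U=WOWO F=OYGG R=GGWR B=WRBB L=BBOY
After move 3 (R): R=WGRG U=WYWG F=ORGY D=RBYW B=OROB
After move 4 (U): U=WWGY F=WGGY R=ORRG B=BBOB L=OROY
After move 5 (R'): R=RGOR U=WOGB F=WWGY D=RGYY B=WBBB
Query 1: F[0] = W
Query 2: L[0] = O
Query 3: U[2] = G
Query 4: F[3] = Y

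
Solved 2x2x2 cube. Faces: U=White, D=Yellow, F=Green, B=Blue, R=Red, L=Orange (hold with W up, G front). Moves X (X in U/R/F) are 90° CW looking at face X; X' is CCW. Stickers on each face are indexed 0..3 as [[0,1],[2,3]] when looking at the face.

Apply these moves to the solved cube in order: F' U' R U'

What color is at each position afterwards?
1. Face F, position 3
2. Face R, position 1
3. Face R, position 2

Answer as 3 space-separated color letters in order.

After move 1 (F'): F=GGGG U=WWRR R=YRYR D=OOYY L=OWOW
After move 2 (U'): U=WRWR F=OWGG R=GGYR B=YRBB L=BBOW
After move 3 (R): R=YGRG U=WWWG F=OOGY D=OBYY B=RRRB
After move 4 (U'): U=WGWW F=BBGY R=OORG B=YGRB L=RROW
Query 1: F[3] = Y
Query 2: R[1] = O
Query 3: R[2] = R

Answer: Y O R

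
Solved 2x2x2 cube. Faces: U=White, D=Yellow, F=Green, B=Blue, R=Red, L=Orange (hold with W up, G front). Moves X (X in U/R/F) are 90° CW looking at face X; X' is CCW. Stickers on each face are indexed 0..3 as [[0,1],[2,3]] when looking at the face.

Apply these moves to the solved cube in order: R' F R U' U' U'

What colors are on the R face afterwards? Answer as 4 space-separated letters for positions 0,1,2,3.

After move 1 (R'): R=RRRR U=WBWB F=GWGW D=YGYG B=YBYB
After move 2 (F): F=GGWW U=WBOO R=WRBR D=RRYG L=OYOG
After move 3 (R): R=BWRR U=WGOW F=GRWG D=RYYY B=OBBB
After move 4 (U'): U=GWWO F=OYWG R=GRRR B=BWBB L=OBOG
After move 5 (U'): U=WOGW F=OBWG R=OYRR B=GRBB L=BWOG
After move 6 (U'): U=OWWG F=BWWG R=OBRR B=OYBB L=GROG
Query: R face = OBRR

Answer: O B R R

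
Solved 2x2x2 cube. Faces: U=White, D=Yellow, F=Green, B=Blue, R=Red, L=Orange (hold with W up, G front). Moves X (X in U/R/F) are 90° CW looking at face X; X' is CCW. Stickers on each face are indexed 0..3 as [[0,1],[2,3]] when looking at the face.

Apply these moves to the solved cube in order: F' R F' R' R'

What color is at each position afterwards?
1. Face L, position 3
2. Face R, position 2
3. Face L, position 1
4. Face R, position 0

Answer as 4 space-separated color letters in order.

Answer: R Y G R

Derivation:
After move 1 (F'): F=GGGG U=WWRR R=YRYR D=OOYY L=OWOW
After move 2 (R): R=YYRR U=WGRG F=GOGY D=OBYB B=RBWB
After move 3 (F'): F=OYGG U=WGYR R=BYOR D=WWYB L=OGOR
After move 4 (R'): R=YRBO U=WWYR F=OGGR D=WYYG B=BBWB
After move 5 (R'): R=ROYB U=WWYB F=OWGR D=WGYR B=GBYB
Query 1: L[3] = R
Query 2: R[2] = Y
Query 3: L[1] = G
Query 4: R[0] = R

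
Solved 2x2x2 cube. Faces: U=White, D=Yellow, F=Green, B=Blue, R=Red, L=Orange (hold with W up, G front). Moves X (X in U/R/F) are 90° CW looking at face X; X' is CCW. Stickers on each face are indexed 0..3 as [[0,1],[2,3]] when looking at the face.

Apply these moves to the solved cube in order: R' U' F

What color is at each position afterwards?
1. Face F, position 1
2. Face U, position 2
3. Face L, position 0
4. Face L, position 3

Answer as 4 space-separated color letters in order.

After move 1 (R'): R=RRRR U=WBWB F=GWGW D=YGYG B=YBYB
After move 2 (U'): U=BBWW F=OOGW R=GWRR B=RRYB L=YBOO
After move 3 (F): F=GOWO U=BBOB R=WWWR D=RGYG L=YYOG
Query 1: F[1] = O
Query 2: U[2] = O
Query 3: L[0] = Y
Query 4: L[3] = G

Answer: O O Y G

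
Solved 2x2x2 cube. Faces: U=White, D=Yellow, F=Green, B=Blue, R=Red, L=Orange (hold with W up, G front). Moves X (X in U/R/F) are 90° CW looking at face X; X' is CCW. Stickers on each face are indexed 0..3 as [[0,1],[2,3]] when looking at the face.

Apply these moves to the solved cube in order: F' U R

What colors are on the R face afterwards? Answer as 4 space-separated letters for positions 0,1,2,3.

Answer: Y B R B

Derivation:
After move 1 (F'): F=GGGG U=WWRR R=YRYR D=OOYY L=OWOW
After move 2 (U): U=RWRW F=YRGG R=BBYR B=OWBB L=GGOW
After move 3 (R): R=YBRB U=RRRG F=YOGY D=OBYO B=WWWB
Query: R face = YBRB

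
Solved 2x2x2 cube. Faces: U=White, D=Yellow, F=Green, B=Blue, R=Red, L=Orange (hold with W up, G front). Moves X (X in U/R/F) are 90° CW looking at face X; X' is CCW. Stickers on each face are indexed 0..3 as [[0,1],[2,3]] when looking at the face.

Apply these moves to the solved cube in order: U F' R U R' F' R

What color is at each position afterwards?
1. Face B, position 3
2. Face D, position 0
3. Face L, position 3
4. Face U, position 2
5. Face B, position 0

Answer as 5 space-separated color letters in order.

Answer: B O G O R

Derivation:
After move 1 (U): U=WWWW F=RRGG R=BBRR B=OOBB L=GGOO
After move 2 (F'): F=RGRG U=WWBR R=YBYR D=GOYY L=GWOW
After move 3 (R): R=YYRB U=WGBG F=RORY D=GBYO B=ROWB
After move 4 (U): U=BWGG F=YYRY R=RORB B=GWWB L=ROOW
After move 5 (R'): R=OBRR U=BWGG F=YWRG D=GYYY B=OWBB
After move 6 (F'): F=WGYR U=BWOR R=YBGR D=OWYY L=RGOG
After move 7 (R): R=GYRB U=BGOR F=WWYY D=OBYO B=RWWB
Query 1: B[3] = B
Query 2: D[0] = O
Query 3: L[3] = G
Query 4: U[2] = O
Query 5: B[0] = R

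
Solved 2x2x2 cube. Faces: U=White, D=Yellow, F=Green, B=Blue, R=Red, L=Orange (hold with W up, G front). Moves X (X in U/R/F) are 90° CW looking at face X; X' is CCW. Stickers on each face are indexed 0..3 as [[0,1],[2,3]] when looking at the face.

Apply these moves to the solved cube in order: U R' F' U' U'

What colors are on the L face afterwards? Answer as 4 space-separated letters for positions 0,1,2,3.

After move 1 (U): U=WWWW F=RRGG R=BBRR B=OOBB L=GGOO
After move 2 (R'): R=BRBR U=WBWO F=RWGW D=YRYG B=YOYB
After move 3 (F'): F=WWRG U=WBBB R=RRYR D=GOYG L=GOOW
After move 4 (U'): U=BBWB F=GORG R=WWYR B=RRYB L=YOOW
After move 5 (U'): U=BBBW F=YORG R=GOYR B=WWYB L=RROW
Query: L face = RROW

Answer: R R O W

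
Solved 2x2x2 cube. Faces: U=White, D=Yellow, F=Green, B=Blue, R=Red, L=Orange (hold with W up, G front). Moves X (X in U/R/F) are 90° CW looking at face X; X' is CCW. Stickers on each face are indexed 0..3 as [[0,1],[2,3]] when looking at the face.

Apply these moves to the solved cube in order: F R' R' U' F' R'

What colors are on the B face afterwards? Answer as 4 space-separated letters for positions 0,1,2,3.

After move 1 (F): F=GGGG U=WWOO R=WRWR D=RRYY L=OYOY
After move 2 (R'): R=RRWW U=WBOB F=GWGO D=RGYG B=YBRB
After move 3 (R'): R=RWRW U=WROY F=GBGB D=RWYO B=GBGB
After move 4 (U'): U=RYWO F=OYGB R=GBRW B=RWGB L=GBOY
After move 5 (F'): F=YBOG U=RYGR R=WBRW D=BYYO L=GOOW
After move 6 (R'): R=BWWR U=RGGR F=YYOR D=BBYG B=OWYB
Query: B face = OWYB

Answer: O W Y B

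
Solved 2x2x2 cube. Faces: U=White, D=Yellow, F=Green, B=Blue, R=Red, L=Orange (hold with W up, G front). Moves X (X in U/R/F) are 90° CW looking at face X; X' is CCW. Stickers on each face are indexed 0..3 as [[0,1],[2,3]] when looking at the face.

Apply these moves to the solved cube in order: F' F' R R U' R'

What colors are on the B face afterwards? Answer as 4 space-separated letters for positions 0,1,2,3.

Answer: Y O W B

Derivation:
After move 1 (F'): F=GGGG U=WWRR R=YRYR D=OOYY L=OWOW
After move 2 (F'): F=GGGG U=WWYY R=OROR D=WWYY L=OROR
After move 3 (R): R=OORR U=WGYG F=GWGY D=WBYB B=YBWB
After move 4 (R): R=RORO U=WWYY F=GBGB D=WWYY B=GBGB
After move 5 (U'): U=WYWY F=ORGB R=GBRO B=ROGB L=GBOR
After move 6 (R'): R=BOGR U=WGWR F=OYGY D=WRYB B=YOWB
Query: B face = YOWB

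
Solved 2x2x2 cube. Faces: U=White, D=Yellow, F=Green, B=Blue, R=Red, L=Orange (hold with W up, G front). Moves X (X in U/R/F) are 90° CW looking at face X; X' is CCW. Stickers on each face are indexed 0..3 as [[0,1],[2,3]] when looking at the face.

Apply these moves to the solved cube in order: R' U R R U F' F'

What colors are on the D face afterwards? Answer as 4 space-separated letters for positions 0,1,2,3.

Answer: G G Y B

Derivation:
After move 1 (R'): R=RRRR U=WBWB F=GWGW D=YGYG B=YBYB
After move 2 (U): U=WWBB F=RRGW R=YBRR B=OOYB L=GWOO
After move 3 (R): R=RYRB U=WRBW F=RGGG D=YYYO B=BOWB
After move 4 (R): R=RRBY U=WGBG F=RYGO D=YWYB B=WORB
After move 5 (U): U=BWGG F=RRGO R=WOBY B=GWRB L=RYOO
After move 6 (F'): F=RORG U=BWWB R=WOYY D=YOYB L=RGOG
After move 7 (F'): F=OGRR U=BWWY R=OOYY D=GGYB L=RBOW
Query: D face = GGYB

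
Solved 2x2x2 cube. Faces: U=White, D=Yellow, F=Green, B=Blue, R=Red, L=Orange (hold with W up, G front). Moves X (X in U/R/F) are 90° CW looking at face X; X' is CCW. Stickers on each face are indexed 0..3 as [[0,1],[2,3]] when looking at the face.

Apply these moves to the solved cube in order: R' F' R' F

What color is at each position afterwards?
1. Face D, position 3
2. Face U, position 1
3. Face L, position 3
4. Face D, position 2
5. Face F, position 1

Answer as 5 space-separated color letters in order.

Answer: G Y W Y W

Derivation:
After move 1 (R'): R=RRRR U=WBWB F=GWGW D=YGYG B=YBYB
After move 2 (F'): F=WWGG U=WBRR R=GRYR D=OOYG L=OBOW
After move 3 (R'): R=RRGY U=WYRY F=WBGR D=OWYG B=GBOB
After move 4 (F): F=GWRB U=WYWB R=RRYY D=GRYG L=OOOW
Query 1: D[3] = G
Query 2: U[1] = Y
Query 3: L[3] = W
Query 4: D[2] = Y
Query 5: F[1] = W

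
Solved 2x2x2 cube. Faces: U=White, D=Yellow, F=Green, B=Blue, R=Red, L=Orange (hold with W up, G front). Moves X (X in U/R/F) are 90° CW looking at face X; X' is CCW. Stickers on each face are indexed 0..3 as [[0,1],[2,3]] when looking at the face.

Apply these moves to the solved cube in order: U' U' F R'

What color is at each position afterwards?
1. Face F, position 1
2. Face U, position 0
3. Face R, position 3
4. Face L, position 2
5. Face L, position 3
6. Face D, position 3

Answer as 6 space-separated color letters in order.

Answer: W W W O Y B

Derivation:
After move 1 (U'): U=WWWW F=OOGG R=GGRR B=RRBB L=BBOO
After move 2 (U'): U=WWWW F=BBGG R=OORR B=GGBB L=RROO
After move 3 (F): F=GBGB U=WWOR R=WOWR D=ROYY L=RYOY
After move 4 (R'): R=ORWW U=WBOG F=GWGR D=RBYB B=YGOB
Query 1: F[1] = W
Query 2: U[0] = W
Query 3: R[3] = W
Query 4: L[2] = O
Query 5: L[3] = Y
Query 6: D[3] = B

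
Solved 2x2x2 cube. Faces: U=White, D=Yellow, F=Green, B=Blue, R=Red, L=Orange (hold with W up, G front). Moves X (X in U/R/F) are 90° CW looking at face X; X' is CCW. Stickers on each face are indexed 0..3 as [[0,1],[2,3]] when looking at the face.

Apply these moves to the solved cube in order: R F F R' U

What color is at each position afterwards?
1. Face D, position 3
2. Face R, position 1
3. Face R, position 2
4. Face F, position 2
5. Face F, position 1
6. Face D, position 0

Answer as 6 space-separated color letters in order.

After move 1 (R): R=RRRR U=WGWG F=GYGY D=YBYB B=WBWB
After move 2 (F): F=GGYY U=WGOO R=WRGR D=RRYB L=OYOB
After move 3 (F): F=YGYG U=WGBY R=OROR D=GWYB L=OROR
After move 4 (R'): R=RROO U=WWBW F=YGYY D=GGYG B=BBWB
After move 5 (U): U=BWWW F=RRYY R=BBOO B=ORWB L=YGOR
Query 1: D[3] = G
Query 2: R[1] = B
Query 3: R[2] = O
Query 4: F[2] = Y
Query 5: F[1] = R
Query 6: D[0] = G

Answer: G B O Y R G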